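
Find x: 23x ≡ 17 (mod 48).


GCD(23, 48) = 1, unique solution
a^(-1) mod 48 = 23
x = 23 * 17 mod 48 = 7

x ≡ 7 (mod 48)


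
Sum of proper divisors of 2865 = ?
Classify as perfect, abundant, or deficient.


Proper divisors: 1, 3, 5, 15, 191, 573, 955
Sum = 1 + 3 + 5 + 15 + 191 + 573 + 955 = 1743
1743 < 2865 → deficient

s(2865) = 1743 (deficient)


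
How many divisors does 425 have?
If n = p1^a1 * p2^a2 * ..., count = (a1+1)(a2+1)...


425 = 5^2 × 17^1
d(425) = (2+1) × (1+1) = 6

6 divisors


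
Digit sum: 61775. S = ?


6 + 1 + 7 + 7 + 5 = 26


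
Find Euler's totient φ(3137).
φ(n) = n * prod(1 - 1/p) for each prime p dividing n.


3137 = 3137
Prime factors: 3137
φ(3137) = 3137 × (1-1/3137)
= 3137 × 3136/3137 = 3136

φ(3137) = 3136


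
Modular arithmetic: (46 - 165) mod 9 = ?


46 - 165 = -119
-119 mod 9 = 7


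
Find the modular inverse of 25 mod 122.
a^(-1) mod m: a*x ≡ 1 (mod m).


Use the extended Euclidean algorithm on (122, 25); each row r = 122*s + 25*t:
r=122, s=1, t=0
r=25, s=0, t=1
q=4: r=22, s=1, t=-4   [122*(1) + 25*(-4) = 22]
q=1: r=3, s=-1, t=5   [122*(-1) + 25*(5) = 3]
q=7: r=1, s=8, t=-39   [122*(8) + 25*(-39) = 1]
q=3: r=0, s=-25, t=122   [122*(-25) + 25*(122) = 0]
GCD = 1 with t = -39, so 25*(-39) ≡ 1 (mod 122)
Inverse = -39 mod 122 = 83
Check: 25 * 83 = 2075 ≡ 1 (mod 122)

25^(-1) ≡ 83 (mod 122)


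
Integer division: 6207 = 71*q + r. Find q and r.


6207 = 71 * 87 + 30
Check: 6177 + 30 = 6207

q = 87, r = 30


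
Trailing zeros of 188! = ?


floor(188/5) = 37
floor(188/25) = 7
floor(188/125) = 1
Total = 45

45 trailing zeros


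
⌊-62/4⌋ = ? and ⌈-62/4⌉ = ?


-62/4 = -15.5000
floor = -16
ceil = -15

floor = -16, ceil = -15


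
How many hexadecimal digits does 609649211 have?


609649211 in base 16 = 2456823B
Number of digits = 8

8 digits (base 16)


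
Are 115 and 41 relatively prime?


Euclidean algorithm:
115 = 2 * 41 + 33
41 = 1 * 33 + 8
33 = 4 * 8 + 1
8 = 8 * 1 + 0
GCD(115, 41) = 1

Yes, coprime (GCD = 1)


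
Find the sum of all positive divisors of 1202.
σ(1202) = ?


Divisors of 1202: 1, 2, 601, 1202
Sum = 1 + 2 + 601 + 1202 = 1806

σ(1202) = 1806


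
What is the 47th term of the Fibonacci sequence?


Sequence: 1, 1, 2, 3, 5, 8, 13, 21, 34, 55, 89, 144, 233, 377, 610, 987, 1597, 2584, 4181, 6765, 10946, 17711, 28657, 46368, 75025, 121393, 196418, 317811, 514229, 832040, 1346269, 2178309, 3524578, 5702887, 9227465, 14930352, 24157817, 39088169, 63245986, 102334155, 165580141, 267914296, 433494437, 701408733, 1134903170, 1836311903, 2971215073
F(47) = 2971215073


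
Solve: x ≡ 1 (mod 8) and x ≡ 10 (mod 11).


M = 8*11 = 88
M1 = M/8 = 11, M2 = M/11 = 8
M1^(-1) mod 8 = 3, M2^(-1) mod 11 = 7
x = 1*11*3 + 10*8*7 = 593
593 mod 88 = 65
Check: 65 mod 8 = 1 ✓, 65 mod 11 = 10 ✓

x ≡ 65 (mod 88)


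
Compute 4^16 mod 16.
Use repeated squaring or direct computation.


4^1 mod 16 = 4
4^2 mod 16 = 0
4^3 mod 16 = 0
4^4 mod 16 = 0
4^5 mod 16 = 0
4^6 mod 16 = 0
4^7 mod 16 = 0
4^8 mod 16 = 0
4^9 mod 16 = 0
4^10 mod 16 = 0
4^11 mod 16 = 0
4^12 mod 16 = 0
4^13 mod 16 = 0
4^14 mod 16 = 0
4^15 mod 16 = 0
4^16 mod 16 = 0


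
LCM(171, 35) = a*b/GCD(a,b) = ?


GCD(171, 35) = 1
LCM = 171*35/1 = 5985/1 = 5985

LCM = 5985


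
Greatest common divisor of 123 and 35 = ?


123 = 3 * 35 + 18
35 = 1 * 18 + 17
18 = 1 * 17 + 1
17 = 17 * 1 + 0
GCD = 1


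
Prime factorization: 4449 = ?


4449 / 3 = 1483
1483 / 1483 = 1
4449 = 3 × 1483


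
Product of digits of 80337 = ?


8 × 0 × 3 × 3 × 7 = 0


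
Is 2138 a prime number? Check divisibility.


2138 / 2 = 1069 (exact division)
2138 is NOT prime.

No, 2138 is not prime


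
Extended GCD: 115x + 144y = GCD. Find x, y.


Tabular extended Euclidean (each row: r = 115*s + 144*t):
r=115, s=1, t=0
r=144, s=0, t=1
q=0: r=115, s=1, t=0   [115*(1) + 144*(0) = 115]
q=1: r=29, s=-1, t=1   [115*(-1) + 144*(1) = 29]
q=3: r=28, s=4, t=-3   [115*(4) + 144*(-3) = 28]
q=1: r=1, s=-5, t=4   [115*(-5) + 144*(4) = 1]
q=28: r=0, s=144, t=-115   [115*(144) + 144*(-115) = 0]
GCD = 1; from the row with r=1: x=-5, y=4
Check: 115*(-5) + 144*(4) = -575 + 576 = 1

GCD = 1, x = -5, y = 4


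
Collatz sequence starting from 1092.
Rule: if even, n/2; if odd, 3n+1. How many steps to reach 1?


1092 → 546 → 273 → 820 → 410 → 205 → 616 → 308 → 154 → 77 → 232 → 116 → 58 → 29 → 88 → 44 → 22 → 11 → 34 → 17 → 52 → 26 → 13 → 40 → 20 → 10 → 5 → 16 → 8 → 4 → 2 → 1
Total steps = 31

31 steps


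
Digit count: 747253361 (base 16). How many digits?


747253361 in base 16 = 2C8A2E71
Number of digits = 8

8 digits (base 16)


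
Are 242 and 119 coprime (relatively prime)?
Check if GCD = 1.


Euclidean algorithm:
242 = 2 * 119 + 4
119 = 29 * 4 + 3
4 = 1 * 3 + 1
3 = 3 * 1 + 0
GCD(242, 119) = 1

Yes, coprime (GCD = 1)


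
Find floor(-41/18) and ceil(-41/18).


-41/18 = -2.2778
floor = -3
ceil = -2

floor = -3, ceil = -2


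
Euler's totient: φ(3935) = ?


3935 = 5 × 787
Prime factors: 5, 787
φ(3935) = 3935 × (1-1/5) × (1-1/787)
= 3935 × 4/5 × 786/787 = 3144

φ(3935) = 3144


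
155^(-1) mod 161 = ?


Use the extended Euclidean algorithm on (161, 155); each row r = 161*s + 155*t:
r=161, s=1, t=0
r=155, s=0, t=1
q=1: r=6, s=1, t=-1   [161*(1) + 155*(-1) = 6]
q=25: r=5, s=-25, t=26   [161*(-25) + 155*(26) = 5]
q=1: r=1, s=26, t=-27   [161*(26) + 155*(-27) = 1]
q=5: r=0, s=-155, t=161   [161*(-155) + 155*(161) = 0]
GCD = 1 with t = -27, so 155*(-27) ≡ 1 (mod 161)
Inverse = -27 mod 161 = 134
Check: 155 * 134 = 20770 ≡ 1 (mod 161)

155^(-1) ≡ 134 (mod 161)


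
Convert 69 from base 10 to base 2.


69 (base 10) = 69 (decimal)
69 (decimal) = 1000101 (base 2)


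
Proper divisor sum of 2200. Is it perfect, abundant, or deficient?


Proper divisors: 1, 2, 4, 5, 8, 10, 11, 20, 22, 25, 40, 44, 50, 55, 88, 100, 110, 200, 220, 275, 440, 550, 1100
Sum = 1 + 2 + 4 + 5 + 8 + 10 + 11 + 20 + 22 + 25 + 40 + 44 + 50 + 55 + 88 + 100 + 110 + 200 + 220 + 275 + 440 + 550 + 1100 = 3380
3380 > 2200 → abundant

s(2200) = 3380 (abundant)


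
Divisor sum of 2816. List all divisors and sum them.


Divisors of 2816: 1, 2, 4, 8, 11, 16, 22, 32, 44, 64, 88, 128, 176, 256, 352, 704, 1408, 2816
Sum = 1 + 2 + 4 + 8 + 11 + 16 + 22 + 32 + 44 + 64 + 88 + 128 + 176 + 256 + 352 + 704 + 1408 + 2816 = 6132

σ(2816) = 6132


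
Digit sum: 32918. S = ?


3 + 2 + 9 + 1 + 8 = 23


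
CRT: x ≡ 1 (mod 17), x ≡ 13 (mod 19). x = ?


M = 17*19 = 323
M1 = M/17 = 19, M2 = M/19 = 17
M1^(-1) mod 17 = 9, M2^(-1) mod 19 = 9
x = 1*19*9 + 13*17*9 = 2160
2160 mod 323 = 222
Check: 222 mod 17 = 1 ✓, 222 mod 19 = 13 ✓

x ≡ 222 (mod 323)


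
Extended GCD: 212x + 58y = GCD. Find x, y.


Tabular extended Euclidean (each row: r = 212*s + 58*t):
r=212, s=1, t=0
r=58, s=0, t=1
q=3: r=38, s=1, t=-3   [212*(1) + 58*(-3) = 38]
q=1: r=20, s=-1, t=4   [212*(-1) + 58*(4) = 20]
q=1: r=18, s=2, t=-7   [212*(2) + 58*(-7) = 18]
q=1: r=2, s=-3, t=11   [212*(-3) + 58*(11) = 2]
q=9: r=0, s=29, t=-106   [212*(29) + 58*(-106) = 0]
GCD = 2; from the row with r=2: x=-3, y=11
Check: 212*(-3) + 58*(11) = -636 + 638 = 2

GCD = 2, x = -3, y = 11


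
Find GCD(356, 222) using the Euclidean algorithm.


356 = 1 * 222 + 134
222 = 1 * 134 + 88
134 = 1 * 88 + 46
88 = 1 * 46 + 42
46 = 1 * 42 + 4
42 = 10 * 4 + 2
4 = 2 * 2 + 0
GCD = 2


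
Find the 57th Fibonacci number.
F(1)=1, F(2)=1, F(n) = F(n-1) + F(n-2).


Sequence: 1, 1, 2, 3, 5, 8, 13, 21, 34, 55, 89, 144, 233, 377, 610, 987, 1597, 2584, 4181, 6765, 10946, 17711, 28657, 46368, 75025, 121393, 196418, 317811, 514229, 832040, 1346269, 2178309, 3524578, 5702887, 9227465, 14930352, 24157817, 39088169, 63245986, 102334155, 165580141, 267914296, 433494437, 701408733, 1134903170, 1836311903, 2971215073, 4807526976, 7778742049, 12586269025, 20365011074, 32951280099, 53316291173, 86267571272, 139583862445, 225851433717, 365435296162
F(57) = 365435296162


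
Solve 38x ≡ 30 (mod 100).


GCD(38, 100) = 2 divides 30
Divide: 19x ≡ 15 (mod 50)
x ≡ 35 (mod 50)


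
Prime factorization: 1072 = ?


1072 / 2 = 536
536 / 2 = 268
268 / 2 = 134
134 / 2 = 67
67 / 67 = 1
1072 = 2^4 × 67


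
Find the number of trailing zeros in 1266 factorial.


floor(1266/5) = 253
floor(1266/25) = 50
floor(1266/125) = 10
floor(1266/625) = 2
Total = 315

315 trailing zeros


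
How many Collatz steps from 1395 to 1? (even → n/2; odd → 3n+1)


1395 → 4186 → 2093 → 6280 → 3140 → 1570 → 785 → 2356 → 1178 → 589 → 1768 → 884 → 442 → 221 → 664 → 332 → 166 → 83 → 250 → 125 → 376 → 188 → 94 → 47 → 142 → 71 → 214 → 107 → 322 → 161 → 484 → 242 → 121 → 364 → 182 → 91 → 274 → 137 → 412 → 206 → 103 → 310 → 155 → 466 → 233 → 700 → 350 → 175 → 526 → 263 → 790 → 395 → 1186 → 593 → 1780 → 890 → 445 → 1336 → 668 → 334 → 167 → 502 → 251 → 754 → 377 → 1132 → 566 → 283 → 850 → 425 → 1276 → 638 → 319 → 958 → 479 → 1438 → 719 → 2158 → 1079 → 3238 → 1619 → 4858 → 2429 → 7288 → 3644 → 1822 → 911 → 2734 → 1367 → 4102 → 2051 → 6154 → 3077 → 9232 → 4616 → 2308 → 1154 → 577 → 1732 → 866 → 433 → 1300 → 650 → 325 → 976 → 488 → 244 → 122 → 61 → 184 → 92 → 46 → 23 → 70 → 35 → 106 → 53 → 160 → 80 → 40 → 20 → 10 → 5 → 16 → 8 → 4 → 2 → 1
Total steps = 127

127 steps


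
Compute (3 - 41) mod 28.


3 - 41 = -38
-38 mod 28 = 18


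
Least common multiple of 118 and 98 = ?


GCD(118, 98) = 2
LCM = 118*98/2 = 11564/2 = 5782

LCM = 5782


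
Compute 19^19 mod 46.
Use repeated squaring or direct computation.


19^1 mod 46 = 19
19^2 mod 46 = 39
19^3 mod 46 = 5
19^4 mod 46 = 3
19^5 mod 46 = 11
19^6 mod 46 = 25
19^7 mod 46 = 15
19^8 mod 46 = 9
19^9 mod 46 = 33
19^10 mod 46 = 29
19^11 mod 46 = 45
19^12 mod 46 = 27
19^13 mod 46 = 7
19^14 mod 46 = 41
19^15 mod 46 = 43
19^16 mod 46 = 35
19^17 mod 46 = 21
19^18 mod 46 = 31
19^19 mod 46 = 37


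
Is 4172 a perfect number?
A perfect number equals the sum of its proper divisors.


Proper divisors of 4172: 1, 2, 4, 7, 14, 28, 149, 298, 596, 1043, 2086
Sum = 1 + 2 + 4 + 7 + 14 + 28 + 149 + 298 + 596 + 1043 + 2086 = 4228

No, 4172 is not perfect (4228 ≠ 4172)


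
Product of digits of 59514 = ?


5 × 9 × 5 × 1 × 4 = 900


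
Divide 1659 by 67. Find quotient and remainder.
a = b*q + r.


1659 = 67 * 24 + 51
Check: 1608 + 51 = 1659

q = 24, r = 51


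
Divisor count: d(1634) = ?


1634 = 2^1 × 19^1 × 43^1
d(1634) = (1+1) × (1+1) × (1+1) = 8

8 divisors


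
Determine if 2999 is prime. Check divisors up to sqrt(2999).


Check divisors up to sqrt(2999) = 54.7631
No divisors found.
2999 is prime.

Yes, 2999 is prime


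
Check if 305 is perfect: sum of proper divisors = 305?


Proper divisors of 305: 1, 5, 61
Sum = 1 + 5 + 61 = 67

No, 305 is not perfect (67 ≠ 305)


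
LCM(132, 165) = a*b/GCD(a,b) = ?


GCD(132, 165) = 33
LCM = 132*165/33 = 21780/33 = 660

LCM = 660


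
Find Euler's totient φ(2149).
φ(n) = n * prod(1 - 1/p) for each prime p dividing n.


2149 = 7 × 307
Prime factors: 7, 307
φ(2149) = 2149 × (1-1/7) × (1-1/307)
= 2149 × 6/7 × 306/307 = 1836

φ(2149) = 1836


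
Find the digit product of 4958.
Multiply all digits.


4 × 9 × 5 × 8 = 1440


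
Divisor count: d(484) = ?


484 = 2^2 × 11^2
d(484) = (2+1) × (2+1) = 9

9 divisors


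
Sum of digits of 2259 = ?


2 + 2 + 5 + 9 = 18


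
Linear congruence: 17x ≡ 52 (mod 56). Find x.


GCD(17, 56) = 1, unique solution
a^(-1) mod 56 = 33
x = 33 * 52 mod 56 = 36

x ≡ 36 (mod 56)


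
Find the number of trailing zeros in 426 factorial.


floor(426/5) = 85
floor(426/25) = 17
floor(426/125) = 3
Total = 105

105 trailing zeros


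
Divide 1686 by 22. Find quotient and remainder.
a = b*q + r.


1686 = 22 * 76 + 14
Check: 1672 + 14 = 1686

q = 76, r = 14


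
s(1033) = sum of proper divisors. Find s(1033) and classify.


Proper divisors: 1
Sum = 1 = 1
1 < 1033 → deficient

s(1033) = 1 (deficient)


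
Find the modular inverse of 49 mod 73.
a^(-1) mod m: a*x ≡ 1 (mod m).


Use the extended Euclidean algorithm on (73, 49); each row r = 73*s + 49*t:
r=73, s=1, t=0
r=49, s=0, t=1
q=1: r=24, s=1, t=-1   [73*(1) + 49*(-1) = 24]
q=2: r=1, s=-2, t=3   [73*(-2) + 49*(3) = 1]
q=24: r=0, s=49, t=-73   [73*(49) + 49*(-73) = 0]
GCD = 1 with t = 3, so 49*(3) ≡ 1 (mod 73)
Inverse = 3 mod 73 = 3
Check: 49 * 3 = 147 ≡ 1 (mod 73)

49^(-1) ≡ 3 (mod 73)


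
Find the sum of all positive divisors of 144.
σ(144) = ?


Divisors of 144: 1, 2, 3, 4, 6, 8, 9, 12, 16, 18, 24, 36, 48, 72, 144
Sum = 1 + 2 + 3 + 4 + 6 + 8 + 9 + 12 + 16 + 18 + 24 + 36 + 48 + 72 + 144 = 403

σ(144) = 403


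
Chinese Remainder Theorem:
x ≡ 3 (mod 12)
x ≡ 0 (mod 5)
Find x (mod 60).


M = 12*5 = 60
M1 = M/12 = 5, M2 = M/5 = 12
M1^(-1) mod 12 = 5, M2^(-1) mod 5 = 3
x = 3*5*5 + 0*12*3 = 75
75 mod 60 = 15
Check: 15 mod 12 = 3 ✓, 15 mod 5 = 0 ✓

x ≡ 15 (mod 60)


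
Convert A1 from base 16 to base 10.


A1 (base 16) = 161 (decimal)
161 (decimal) = 161 (base 10)


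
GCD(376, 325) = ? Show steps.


376 = 1 * 325 + 51
325 = 6 * 51 + 19
51 = 2 * 19 + 13
19 = 1 * 13 + 6
13 = 2 * 6 + 1
6 = 6 * 1 + 0
GCD = 1


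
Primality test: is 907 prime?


Check divisors up to sqrt(907) = 30.1164
No divisors found.
907 is prime.

Yes, 907 is prime


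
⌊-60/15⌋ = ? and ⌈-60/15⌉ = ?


-60/15 = -4.0000
floor = -4
ceil = -4

floor = -4, ceil = -4


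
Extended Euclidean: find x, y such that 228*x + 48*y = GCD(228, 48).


Tabular extended Euclidean (each row: r = 228*s + 48*t):
r=228, s=1, t=0
r=48, s=0, t=1
q=4: r=36, s=1, t=-4   [228*(1) + 48*(-4) = 36]
q=1: r=12, s=-1, t=5   [228*(-1) + 48*(5) = 12]
q=3: r=0, s=4, t=-19   [228*(4) + 48*(-19) = 0]
GCD = 12; from the row with r=12: x=-1, y=5
Check: 228*(-1) + 48*(5) = -228 + 240 = 12

GCD = 12, x = -1, y = 5


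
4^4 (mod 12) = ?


4^1 mod 12 = 4
4^2 mod 12 = 4
4^3 mod 12 = 4
4^4 mod 12 = 4


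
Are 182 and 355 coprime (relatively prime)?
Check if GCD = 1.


Euclidean algorithm:
355 = 1 * 182 + 173
182 = 1 * 173 + 9
173 = 19 * 9 + 2
9 = 4 * 2 + 1
2 = 2 * 1 + 0
GCD(182, 355) = 1

Yes, coprime (GCD = 1)


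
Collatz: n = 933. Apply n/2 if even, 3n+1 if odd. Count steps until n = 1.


933 → 2800 → 1400 → 700 → 350 → 175 → 526 → 263 → 790 → 395 → 1186 → 593 → 1780 → 890 → 445 → 1336 → 668 → 334 → 167 → 502 → 251 → 754 → 377 → 1132 → 566 → 283 → 850 → 425 → 1276 → 638 → 319 → 958 → 479 → 1438 → 719 → 2158 → 1079 → 3238 → 1619 → 4858 → 2429 → 7288 → 3644 → 1822 → 911 → 2734 → 1367 → 4102 → 2051 → 6154 → 3077 → 9232 → 4616 → 2308 → 1154 → 577 → 1732 → 866 → 433 → 1300 → 650 → 325 → 976 → 488 → 244 → 122 → 61 → 184 → 92 → 46 → 23 → 70 → 35 → 106 → 53 → 160 → 80 → 40 → 20 → 10 → 5 → 16 → 8 → 4 → 2 → 1
Total steps = 85

85 steps


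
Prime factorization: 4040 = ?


4040 / 2 = 2020
2020 / 2 = 1010
1010 / 2 = 505
505 / 5 = 101
101 / 101 = 1
4040 = 2^3 × 5 × 101


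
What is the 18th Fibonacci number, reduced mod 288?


F(k) mod 288 for k=1..18:
1, 1, 2, 3, 5, 8, 13, 21, 34, 55, 89, 144, 233, 89, 34, 123, 157, 280
F(18) mod 288 = 280


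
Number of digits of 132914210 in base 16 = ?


132914210 in base 16 = 7EC1C22
Number of digits = 7

7 digits (base 16)


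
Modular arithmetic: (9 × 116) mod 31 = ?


9 × 116 = 1044
1044 mod 31 = 21


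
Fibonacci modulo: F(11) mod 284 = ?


F(k) mod 284 for k=1..11:
1, 1, 2, 3, 5, 8, 13, 21, 34, 55, 89
F(11) mod 284 = 89


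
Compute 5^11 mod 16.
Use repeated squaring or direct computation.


5^1 mod 16 = 5
5^2 mod 16 = 9
5^3 mod 16 = 13
5^4 mod 16 = 1
5^5 mod 16 = 5
5^6 mod 16 = 9
5^7 mod 16 = 13
5^8 mod 16 = 1
5^9 mod 16 = 5
5^10 mod 16 = 9
5^11 mod 16 = 13


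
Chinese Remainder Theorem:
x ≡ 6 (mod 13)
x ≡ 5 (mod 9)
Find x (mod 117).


M = 13*9 = 117
M1 = M/13 = 9, M2 = M/9 = 13
M1^(-1) mod 13 = 3, M2^(-1) mod 9 = 7
x = 6*9*3 + 5*13*7 = 617
617 mod 117 = 32
Check: 32 mod 13 = 6 ✓, 32 mod 9 = 5 ✓

x ≡ 32 (mod 117)


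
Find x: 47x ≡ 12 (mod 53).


GCD(47, 53) = 1, unique solution
a^(-1) mod 53 = 44
x = 44 * 12 mod 53 = 51

x ≡ 51 (mod 53)


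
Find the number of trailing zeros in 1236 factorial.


floor(1236/5) = 247
floor(1236/25) = 49
floor(1236/125) = 9
floor(1236/625) = 1
Total = 306

306 trailing zeros


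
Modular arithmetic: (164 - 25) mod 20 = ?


164 - 25 = 139
139 mod 20 = 19


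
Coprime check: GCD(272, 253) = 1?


Euclidean algorithm:
272 = 1 * 253 + 19
253 = 13 * 19 + 6
19 = 3 * 6 + 1
6 = 6 * 1 + 0
GCD(272, 253) = 1

Yes, coprime (GCD = 1)


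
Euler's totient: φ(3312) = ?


3312 = 2^4 × 3^2 × 23
Prime factors: 2, 3, 23
φ(3312) = 3312 × (1-1/2) × (1-1/3) × (1-1/23)
= 3312 × 1/2 × 2/3 × 22/23 = 1056

φ(3312) = 1056


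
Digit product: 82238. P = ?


8 × 2 × 2 × 3 × 8 = 768


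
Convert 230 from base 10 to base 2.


230 (base 10) = 230 (decimal)
230 (decimal) = 11100110 (base 2)


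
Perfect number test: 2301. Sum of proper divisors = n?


Proper divisors of 2301: 1, 3, 13, 39, 59, 177, 767
Sum = 1 + 3 + 13 + 39 + 59 + 177 + 767 = 1059

No, 2301 is not perfect (1059 ≠ 2301)


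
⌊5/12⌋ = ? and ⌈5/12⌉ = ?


5/12 = 0.4167
floor = 0
ceil = 1

floor = 0, ceil = 1


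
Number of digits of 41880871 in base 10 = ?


41880871 has 8 digits in base 10
floor(log10(41880871)) + 1 = floor(7.6220) + 1 = 8

8 digits (base 10)


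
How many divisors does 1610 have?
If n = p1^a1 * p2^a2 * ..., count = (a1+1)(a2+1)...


1610 = 2^1 × 5^1 × 7^1 × 23^1
d(1610) = (1+1) × (1+1) × (1+1) × (1+1) = 16

16 divisors


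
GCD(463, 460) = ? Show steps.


463 = 1 * 460 + 3
460 = 153 * 3 + 1
3 = 3 * 1 + 0
GCD = 1


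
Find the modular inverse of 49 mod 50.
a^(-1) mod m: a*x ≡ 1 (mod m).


Use the extended Euclidean algorithm on (50, 49); each row r = 50*s + 49*t:
r=50, s=1, t=0
r=49, s=0, t=1
q=1: r=1, s=1, t=-1   [50*(1) + 49*(-1) = 1]
q=49: r=0, s=-49, t=50   [50*(-49) + 49*(50) = 0]
GCD = 1 with t = -1, so 49*(-1) ≡ 1 (mod 50)
Inverse = -1 mod 50 = 49
Check: 49 * 49 = 2401 ≡ 1 (mod 50)

49^(-1) ≡ 49 (mod 50)


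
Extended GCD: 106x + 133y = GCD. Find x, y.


Tabular extended Euclidean (each row: r = 106*s + 133*t):
r=106, s=1, t=0
r=133, s=0, t=1
q=0: r=106, s=1, t=0   [106*(1) + 133*(0) = 106]
q=1: r=27, s=-1, t=1   [106*(-1) + 133*(1) = 27]
q=3: r=25, s=4, t=-3   [106*(4) + 133*(-3) = 25]
q=1: r=2, s=-5, t=4   [106*(-5) + 133*(4) = 2]
q=12: r=1, s=64, t=-51   [106*(64) + 133*(-51) = 1]
q=2: r=0, s=-133, t=106   [106*(-133) + 133*(106) = 0]
GCD = 1; from the row with r=1: x=64, y=-51
Check: 106*(64) + 133*(-51) = 6784 - 6783 = 1

GCD = 1, x = 64, y = -51


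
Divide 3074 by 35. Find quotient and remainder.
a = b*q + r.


3074 = 35 * 87 + 29
Check: 3045 + 29 = 3074

q = 87, r = 29


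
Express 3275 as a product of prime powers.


3275 / 5 = 655
655 / 5 = 131
131 / 131 = 1
3275 = 5^2 × 131


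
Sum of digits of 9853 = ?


9 + 8 + 5 + 3 = 25


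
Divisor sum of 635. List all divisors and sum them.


Divisors of 635: 1, 5, 127, 635
Sum = 1 + 5 + 127 + 635 = 768

σ(635) = 768


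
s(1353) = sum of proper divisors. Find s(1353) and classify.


Proper divisors: 1, 3, 11, 33, 41, 123, 451
Sum = 1 + 3 + 11 + 33 + 41 + 123 + 451 = 663
663 < 1353 → deficient

s(1353) = 663 (deficient)


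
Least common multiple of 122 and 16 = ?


GCD(122, 16) = 2
LCM = 122*16/2 = 1952/2 = 976

LCM = 976


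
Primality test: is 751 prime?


Check divisors up to sqrt(751) = 27.4044
No divisors found.
751 is prime.

Yes, 751 is prime


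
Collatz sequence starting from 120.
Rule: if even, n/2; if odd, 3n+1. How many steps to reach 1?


120 → 60 → 30 → 15 → 46 → 23 → 70 → 35 → 106 → 53 → 160 → 80 → 40 → 20 → 10 → 5 → 16 → 8 → 4 → 2 → 1
Total steps = 20

20 steps


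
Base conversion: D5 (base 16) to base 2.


D5 (base 16) = 213 (decimal)
213 (decimal) = 11010101 (base 2)


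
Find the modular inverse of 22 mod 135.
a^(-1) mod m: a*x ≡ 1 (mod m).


Use the extended Euclidean algorithm on (135, 22); each row r = 135*s + 22*t:
r=135, s=1, t=0
r=22, s=0, t=1
q=6: r=3, s=1, t=-6   [135*(1) + 22*(-6) = 3]
q=7: r=1, s=-7, t=43   [135*(-7) + 22*(43) = 1]
q=3: r=0, s=22, t=-135   [135*(22) + 22*(-135) = 0]
GCD = 1 with t = 43, so 22*(43) ≡ 1 (mod 135)
Inverse = 43 mod 135 = 43
Check: 22 * 43 = 946 ≡ 1 (mod 135)

22^(-1) ≡ 43 (mod 135)


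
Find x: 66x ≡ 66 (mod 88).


GCD(66, 88) = 22 divides 66
Divide: 3x ≡ 3 (mod 4)
x ≡ 1 (mod 4)


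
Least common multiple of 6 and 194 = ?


GCD(6, 194) = 2
LCM = 6*194/2 = 1164/2 = 582

LCM = 582


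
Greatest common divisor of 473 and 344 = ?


473 = 1 * 344 + 129
344 = 2 * 129 + 86
129 = 1 * 86 + 43
86 = 2 * 43 + 0
GCD = 43


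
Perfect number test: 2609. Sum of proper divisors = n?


Proper divisors of 2609: 1
Sum = 1 = 1

No, 2609 is not perfect (1 ≠ 2609)


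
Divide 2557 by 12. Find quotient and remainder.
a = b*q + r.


2557 = 12 * 213 + 1
Check: 2556 + 1 = 2557

q = 213, r = 1


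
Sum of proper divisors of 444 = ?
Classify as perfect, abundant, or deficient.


Proper divisors: 1, 2, 3, 4, 6, 12, 37, 74, 111, 148, 222
Sum = 1 + 2 + 3 + 4 + 6 + 12 + 37 + 74 + 111 + 148 + 222 = 620
620 > 444 → abundant

s(444) = 620 (abundant)


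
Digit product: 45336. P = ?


4 × 5 × 3 × 3 × 6 = 1080


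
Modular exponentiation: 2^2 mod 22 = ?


2^1 mod 22 = 2
2^2 mod 22 = 4


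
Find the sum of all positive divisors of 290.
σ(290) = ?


Divisors of 290: 1, 2, 5, 10, 29, 58, 145, 290
Sum = 1 + 2 + 5 + 10 + 29 + 58 + 145 + 290 = 540

σ(290) = 540


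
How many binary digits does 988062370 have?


988062370 in base 2 = 111010111001001010001010100010
Number of digits = 30

30 digits (base 2)


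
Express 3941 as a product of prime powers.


3941 / 7 = 563
563 / 563 = 1
3941 = 7 × 563


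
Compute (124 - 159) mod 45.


124 - 159 = -35
-35 mod 45 = 10


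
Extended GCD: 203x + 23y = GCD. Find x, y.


Tabular extended Euclidean (each row: r = 203*s + 23*t):
r=203, s=1, t=0
r=23, s=0, t=1
q=8: r=19, s=1, t=-8   [203*(1) + 23*(-8) = 19]
q=1: r=4, s=-1, t=9   [203*(-1) + 23*(9) = 4]
q=4: r=3, s=5, t=-44   [203*(5) + 23*(-44) = 3]
q=1: r=1, s=-6, t=53   [203*(-6) + 23*(53) = 1]
q=3: r=0, s=23, t=-203   [203*(23) + 23*(-203) = 0]
GCD = 1; from the row with r=1: x=-6, y=53
Check: 203*(-6) + 23*(53) = -1218 + 1219 = 1

GCD = 1, x = -6, y = 53


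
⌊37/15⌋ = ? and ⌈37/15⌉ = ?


37/15 = 2.4667
floor = 2
ceil = 3

floor = 2, ceil = 3


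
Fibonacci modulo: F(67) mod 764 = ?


F(k) mod 764 for k=1..67:
1, 1, 2, 3, 5, 8, 13, 21, 34, 55, 89, 144, 233, 377, 610, 223, 69, 292, 361, 653, 250, 139, 389, 528, 153, 681, 70, 751, 57, 44, 101, 145, 246, 391, 637, 264, 137, 401, 538, 175, 713, 124, 73, 197, 270, 467, 737, 440, 413, 89, 502, 591, 329, 156, 485, 641, 362, 239, 601, 76, 677, 753, 666, 655, 557, 448, 241
F(67) mod 764 = 241


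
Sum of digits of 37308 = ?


3 + 7 + 3 + 0 + 8 = 21


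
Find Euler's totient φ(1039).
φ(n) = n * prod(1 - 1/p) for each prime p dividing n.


1039 = 1039
Prime factors: 1039
φ(1039) = 1039 × (1-1/1039)
= 1039 × 1038/1039 = 1038

φ(1039) = 1038


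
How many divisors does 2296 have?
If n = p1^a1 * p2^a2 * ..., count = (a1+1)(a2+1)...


2296 = 2^3 × 7^1 × 41^1
d(2296) = (3+1) × (1+1) × (1+1) = 16

16 divisors


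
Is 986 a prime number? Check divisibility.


986 / 2 = 493 (exact division)
986 is NOT prime.

No, 986 is not prime


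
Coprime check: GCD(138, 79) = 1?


Euclidean algorithm:
138 = 1 * 79 + 59
79 = 1 * 59 + 20
59 = 2 * 20 + 19
20 = 1 * 19 + 1
19 = 19 * 1 + 0
GCD(138, 79) = 1

Yes, coprime (GCD = 1)


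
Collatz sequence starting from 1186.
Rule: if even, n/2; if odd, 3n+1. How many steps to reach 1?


1186 → 593 → 1780 → 890 → 445 → 1336 → 668 → 334 → 167 → 502 → 251 → 754 → 377 → 1132 → 566 → 283 → 850 → 425 → 1276 → 638 → 319 → 958 → 479 → 1438 → 719 → 2158 → 1079 → 3238 → 1619 → 4858 → 2429 → 7288 → 3644 → 1822 → 911 → 2734 → 1367 → 4102 → 2051 → 6154 → 3077 → 9232 → 4616 → 2308 → 1154 → 577 → 1732 → 866 → 433 → 1300 → 650 → 325 → 976 → 488 → 244 → 122 → 61 → 184 → 92 → 46 → 23 → 70 → 35 → 106 → 53 → 160 → 80 → 40 → 20 → 10 → 5 → 16 → 8 → 4 → 2 → 1
Total steps = 75

75 steps


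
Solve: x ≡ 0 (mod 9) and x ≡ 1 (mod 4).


M = 9*4 = 36
M1 = M/9 = 4, M2 = M/4 = 9
M1^(-1) mod 9 = 7, M2^(-1) mod 4 = 1
x = 0*4*7 + 1*9*1 = 9
9 mod 36 = 9
Check: 9 mod 9 = 0 ✓, 9 mod 4 = 1 ✓

x ≡ 9 (mod 36)


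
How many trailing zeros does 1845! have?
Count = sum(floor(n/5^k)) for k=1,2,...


floor(1845/5) = 369
floor(1845/25) = 73
floor(1845/125) = 14
floor(1845/625) = 2
Total = 458

458 trailing zeros


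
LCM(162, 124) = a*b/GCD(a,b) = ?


GCD(162, 124) = 2
LCM = 162*124/2 = 20088/2 = 10044

LCM = 10044


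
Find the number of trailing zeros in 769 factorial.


floor(769/5) = 153
floor(769/25) = 30
floor(769/125) = 6
floor(769/625) = 1
Total = 190

190 trailing zeros


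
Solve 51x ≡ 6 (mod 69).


GCD(51, 69) = 3 divides 6
Divide: 17x ≡ 2 (mod 23)
x ≡ 15 (mod 23)


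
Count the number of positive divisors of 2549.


2549 = 2549^1
d(2549) = (1+1) = 2

2 divisors


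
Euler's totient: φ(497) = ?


497 = 7 × 71
Prime factors: 7, 71
φ(497) = 497 × (1-1/7) × (1-1/71)
= 497 × 6/7 × 70/71 = 420

φ(497) = 420


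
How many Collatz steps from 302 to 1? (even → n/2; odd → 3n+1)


302 → 151 → 454 → 227 → 682 → 341 → 1024 → 512 → 256 → 128 → 64 → 32 → 16 → 8 → 4 → 2 → 1
Total steps = 16

16 steps


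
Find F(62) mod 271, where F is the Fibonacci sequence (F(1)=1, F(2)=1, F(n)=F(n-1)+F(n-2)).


F(k) mod 271 for k=1..62:
1, 1, 2, 3, 5, 8, 13, 21, 34, 55, 89, 144, 233, 106, 68, 174, 242, 145, 116, 261, 106, 96, 202, 27, 229, 256, 214, 199, 142, 70, 212, 11, 223, 234, 186, 149, 64, 213, 6, 219, 225, 173, 127, 29, 156, 185, 70, 255, 54, 38, 92, 130, 222, 81, 32, 113, 145, 258, 132, 119, 251, 99
F(62) mod 271 = 99


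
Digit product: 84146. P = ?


8 × 4 × 1 × 4 × 6 = 768


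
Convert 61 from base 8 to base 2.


61 (base 8) = 49 (decimal)
49 (decimal) = 110001 (base 2)


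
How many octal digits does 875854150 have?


875854150 in base 8 = 6415074506
Number of digits = 10

10 digits (base 8)


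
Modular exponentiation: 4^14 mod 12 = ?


4^1 mod 12 = 4
4^2 mod 12 = 4
4^3 mod 12 = 4
4^4 mod 12 = 4
4^5 mod 12 = 4
4^6 mod 12 = 4
4^7 mod 12 = 4
4^8 mod 12 = 4
4^9 mod 12 = 4
4^10 mod 12 = 4
4^11 mod 12 = 4
4^12 mod 12 = 4
4^13 mod 12 = 4
4^14 mod 12 = 4


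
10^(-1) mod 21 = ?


Use the extended Euclidean algorithm on (21, 10); each row r = 21*s + 10*t:
r=21, s=1, t=0
r=10, s=0, t=1
q=2: r=1, s=1, t=-2   [21*(1) + 10*(-2) = 1]
q=10: r=0, s=-10, t=21   [21*(-10) + 10*(21) = 0]
GCD = 1 with t = -2, so 10*(-2) ≡ 1 (mod 21)
Inverse = -2 mod 21 = 19
Check: 10 * 19 = 190 ≡ 1 (mod 21)

10^(-1) ≡ 19 (mod 21)


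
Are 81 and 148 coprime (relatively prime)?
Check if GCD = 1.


Euclidean algorithm:
148 = 1 * 81 + 67
81 = 1 * 67 + 14
67 = 4 * 14 + 11
14 = 1 * 11 + 3
11 = 3 * 3 + 2
3 = 1 * 2 + 1
2 = 2 * 1 + 0
GCD(81, 148) = 1

Yes, coprime (GCD = 1)


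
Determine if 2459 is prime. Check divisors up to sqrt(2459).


Check divisors up to sqrt(2459) = 49.5883
No divisors found.
2459 is prime.

Yes, 2459 is prime


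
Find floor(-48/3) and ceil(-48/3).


-48/3 = -16.0000
floor = -16
ceil = -16

floor = -16, ceil = -16


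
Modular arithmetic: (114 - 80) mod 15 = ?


114 - 80 = 34
34 mod 15 = 4


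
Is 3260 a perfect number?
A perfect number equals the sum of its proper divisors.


Proper divisors of 3260: 1, 2, 4, 5, 10, 20, 163, 326, 652, 815, 1630
Sum = 1 + 2 + 4 + 5 + 10 + 20 + 163 + 326 + 652 + 815 + 1630 = 3628

No, 3260 is not perfect (3628 ≠ 3260)


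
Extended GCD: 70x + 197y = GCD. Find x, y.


Tabular extended Euclidean (each row: r = 70*s + 197*t):
r=70, s=1, t=0
r=197, s=0, t=1
q=0: r=70, s=1, t=0   [70*(1) + 197*(0) = 70]
q=2: r=57, s=-2, t=1   [70*(-2) + 197*(1) = 57]
q=1: r=13, s=3, t=-1   [70*(3) + 197*(-1) = 13]
q=4: r=5, s=-14, t=5   [70*(-14) + 197*(5) = 5]
q=2: r=3, s=31, t=-11   [70*(31) + 197*(-11) = 3]
q=1: r=2, s=-45, t=16   [70*(-45) + 197*(16) = 2]
q=1: r=1, s=76, t=-27   [70*(76) + 197*(-27) = 1]
q=2: r=0, s=-197, t=70   [70*(-197) + 197*(70) = 0]
GCD = 1; from the row with r=1: x=76, y=-27
Check: 70*(76) + 197*(-27) = 5320 - 5319 = 1

GCD = 1, x = 76, y = -27


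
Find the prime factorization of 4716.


4716 / 2 = 2358
2358 / 2 = 1179
1179 / 3 = 393
393 / 3 = 131
131 / 131 = 1
4716 = 2^2 × 3^2 × 131


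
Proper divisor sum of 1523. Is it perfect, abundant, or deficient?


Proper divisors: 1
Sum = 1 = 1
1 < 1523 → deficient

s(1523) = 1 (deficient)


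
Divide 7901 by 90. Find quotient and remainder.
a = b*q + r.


7901 = 90 * 87 + 71
Check: 7830 + 71 = 7901

q = 87, r = 71


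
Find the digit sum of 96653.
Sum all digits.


9 + 6 + 6 + 5 + 3 = 29


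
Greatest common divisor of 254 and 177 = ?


254 = 1 * 177 + 77
177 = 2 * 77 + 23
77 = 3 * 23 + 8
23 = 2 * 8 + 7
8 = 1 * 7 + 1
7 = 7 * 1 + 0
GCD = 1


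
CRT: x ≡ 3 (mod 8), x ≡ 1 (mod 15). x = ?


M = 8*15 = 120
M1 = M/8 = 15, M2 = M/15 = 8
M1^(-1) mod 8 = 7, M2^(-1) mod 15 = 2
x = 3*15*7 + 1*8*2 = 331
331 mod 120 = 91
Check: 91 mod 8 = 3 ✓, 91 mod 15 = 1 ✓

x ≡ 91 (mod 120)


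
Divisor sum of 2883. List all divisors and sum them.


Divisors of 2883: 1, 3, 31, 93, 961, 2883
Sum = 1 + 3 + 31 + 93 + 961 + 2883 = 3972

σ(2883) = 3972


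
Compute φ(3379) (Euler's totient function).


3379 = 31 × 109
Prime factors: 31, 109
φ(3379) = 3379 × (1-1/31) × (1-1/109)
= 3379 × 30/31 × 108/109 = 3240

φ(3379) = 3240


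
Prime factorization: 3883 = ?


3883 / 11 = 353
353 / 353 = 1
3883 = 11 × 353


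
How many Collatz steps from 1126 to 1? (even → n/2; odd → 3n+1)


1126 → 563 → 1690 → 845 → 2536 → 1268 → 634 → 317 → 952 → 476 → 238 → 119 → 358 → 179 → 538 → 269 → 808 → 404 → 202 → 101 → 304 → 152 → 76 → 38 → 19 → 58 → 29 → 88 → 44 → 22 → 11 → 34 → 17 → 52 → 26 → 13 → 40 → 20 → 10 → 5 → 16 → 8 → 4 → 2 → 1
Total steps = 44

44 steps


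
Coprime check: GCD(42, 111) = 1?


Euclidean algorithm:
111 = 2 * 42 + 27
42 = 1 * 27 + 15
27 = 1 * 15 + 12
15 = 1 * 12 + 3
12 = 4 * 3 + 0
GCD(42, 111) = 3

No, not coprime (GCD = 3)


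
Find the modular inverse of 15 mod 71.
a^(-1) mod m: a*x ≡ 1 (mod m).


Use the extended Euclidean algorithm on (71, 15); each row r = 71*s + 15*t:
r=71, s=1, t=0
r=15, s=0, t=1
q=4: r=11, s=1, t=-4   [71*(1) + 15*(-4) = 11]
q=1: r=4, s=-1, t=5   [71*(-1) + 15*(5) = 4]
q=2: r=3, s=3, t=-14   [71*(3) + 15*(-14) = 3]
q=1: r=1, s=-4, t=19   [71*(-4) + 15*(19) = 1]
q=3: r=0, s=15, t=-71   [71*(15) + 15*(-71) = 0]
GCD = 1 with t = 19, so 15*(19) ≡ 1 (mod 71)
Inverse = 19 mod 71 = 19
Check: 15 * 19 = 285 ≡ 1 (mod 71)

15^(-1) ≡ 19 (mod 71)


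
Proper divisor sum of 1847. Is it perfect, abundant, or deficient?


Proper divisors: 1
Sum = 1 = 1
1 < 1847 → deficient

s(1847) = 1 (deficient)


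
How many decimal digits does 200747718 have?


200747718 has 9 digits in base 10
floor(log10(200747718)) + 1 = floor(8.3027) + 1 = 9

9 digits (base 10)


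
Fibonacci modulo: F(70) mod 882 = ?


F(k) mod 882 for k=1..70:
1, 1, 2, 3, 5, 8, 13, 21, 34, 55, 89, 144, 233, 377, 610, 105, 715, 820, 653, 591, 362, 71, 433, 504, 55, 559, 614, 291, 23, 314, 337, 651, 106, 757, 863, 738, 719, 575, 412, 105, 517, 622, 257, 879, 254, 251, 505, 756, 379, 253, 632, 3, 635, 638, 391, 147, 538, 685, 341, 144, 485, 629, 232, 861, 211, 190, 401, 591, 110, 701
F(70) mod 882 = 701


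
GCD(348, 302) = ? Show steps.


348 = 1 * 302 + 46
302 = 6 * 46 + 26
46 = 1 * 26 + 20
26 = 1 * 20 + 6
20 = 3 * 6 + 2
6 = 3 * 2 + 0
GCD = 2


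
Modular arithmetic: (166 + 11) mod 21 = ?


166 + 11 = 177
177 mod 21 = 9


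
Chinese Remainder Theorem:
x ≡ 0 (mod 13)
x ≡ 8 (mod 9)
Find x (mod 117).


M = 13*9 = 117
M1 = M/13 = 9, M2 = M/9 = 13
M1^(-1) mod 13 = 3, M2^(-1) mod 9 = 7
x = 0*9*3 + 8*13*7 = 728
728 mod 117 = 26
Check: 26 mod 13 = 0 ✓, 26 mod 9 = 8 ✓

x ≡ 26 (mod 117)


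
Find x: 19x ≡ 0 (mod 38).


GCD(19, 38) = 19 divides 0
Divide: 1x ≡ 0 (mod 2)
x ≡ 0 (mod 2)


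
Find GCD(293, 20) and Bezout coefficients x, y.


Tabular extended Euclidean (each row: r = 293*s + 20*t):
r=293, s=1, t=0
r=20, s=0, t=1
q=14: r=13, s=1, t=-14   [293*(1) + 20*(-14) = 13]
q=1: r=7, s=-1, t=15   [293*(-1) + 20*(15) = 7]
q=1: r=6, s=2, t=-29   [293*(2) + 20*(-29) = 6]
q=1: r=1, s=-3, t=44   [293*(-3) + 20*(44) = 1]
q=6: r=0, s=20, t=-293   [293*(20) + 20*(-293) = 0]
GCD = 1; from the row with r=1: x=-3, y=44
Check: 293*(-3) + 20*(44) = -879 + 880 = 1

GCD = 1, x = -3, y = 44


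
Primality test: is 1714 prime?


1714 / 2 = 857 (exact division)
1714 is NOT prime.

No, 1714 is not prime


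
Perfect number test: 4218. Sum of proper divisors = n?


Proper divisors of 4218: 1, 2, 3, 6, 19, 37, 38, 57, 74, 111, 114, 222, 703, 1406, 2109
Sum = 1 + 2 + 3 + 6 + 19 + 37 + 38 + 57 + 74 + 111 + 114 + 222 + 703 + 1406 + 2109 = 4902

No, 4218 is not perfect (4902 ≠ 4218)


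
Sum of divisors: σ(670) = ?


Divisors of 670: 1, 2, 5, 10, 67, 134, 335, 670
Sum = 1 + 2 + 5 + 10 + 67 + 134 + 335 + 670 = 1224

σ(670) = 1224


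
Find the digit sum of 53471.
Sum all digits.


5 + 3 + 4 + 7 + 1 = 20


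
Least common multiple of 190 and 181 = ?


GCD(190, 181) = 1
LCM = 190*181/1 = 34390/1 = 34390

LCM = 34390


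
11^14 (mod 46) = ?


11^1 mod 46 = 11
11^2 mod 46 = 29
11^3 mod 46 = 43
11^4 mod 46 = 13
11^5 mod 46 = 5
11^6 mod 46 = 9
11^7 mod 46 = 7
11^8 mod 46 = 31
11^9 mod 46 = 19
11^10 mod 46 = 25
11^11 mod 46 = 45
11^12 mod 46 = 35
11^13 mod 46 = 17
11^14 mod 46 = 3


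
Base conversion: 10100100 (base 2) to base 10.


10100100 (base 2) = 164 (decimal)
164 (decimal) = 164 (base 10)


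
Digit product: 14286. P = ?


1 × 4 × 2 × 8 × 6 = 384


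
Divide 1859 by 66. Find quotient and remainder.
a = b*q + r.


1859 = 66 * 28 + 11
Check: 1848 + 11 = 1859

q = 28, r = 11


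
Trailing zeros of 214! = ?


floor(214/5) = 42
floor(214/25) = 8
floor(214/125) = 1
Total = 51

51 trailing zeros


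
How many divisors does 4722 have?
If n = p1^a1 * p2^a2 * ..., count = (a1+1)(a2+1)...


4722 = 2^1 × 3^1 × 787^1
d(4722) = (1+1) × (1+1) × (1+1) = 8

8 divisors


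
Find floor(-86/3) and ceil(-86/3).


-86/3 = -28.6667
floor = -29
ceil = -28

floor = -29, ceil = -28


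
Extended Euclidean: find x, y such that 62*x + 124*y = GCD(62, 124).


Tabular extended Euclidean (each row: r = 62*s + 124*t):
r=62, s=1, t=0
r=124, s=0, t=1
q=0: r=62, s=1, t=0   [62*(1) + 124*(0) = 62]
q=2: r=0, s=-2, t=1   [62*(-2) + 124*(1) = 0]
GCD = 62; from the row with r=62: x=1, y=0
Check: 62*(1) + 124*(0) = 62 + 0 = 62

GCD = 62, x = 1, y = 0


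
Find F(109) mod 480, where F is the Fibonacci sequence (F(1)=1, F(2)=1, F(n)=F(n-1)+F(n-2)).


F(k) mod 480 for k=1..109:
1, 1, 2, 3, 5, 8, 13, 21, 34, 55, 89, 144, 233, 377, 130, 27, 157, 184, 341, 45, 386, 431, 337, 288, 145, 433, 98, 51, 149, 200, 349, 69, 418, 7, 425, 432, 377, 329, 226, 75, 301, 376, 197, 93, 290, 383, 193, 96, 289, 385, 194, 99, 293, 392, 205, 117, 322, 439, 281, 240, 41, 281, 322, 123, 445, 88, 53, 141, 194, 335, 49, 384, 433, 337, 290, 147, 437, 104, 61, 165, 226, 391, 137, 48, 185, 233, 418, 171, 109, 280, 389, 189, 98, 287, 385, 192, 97, 289, 386, 195, 101, 296, 397, 213, 130, 343, 473, 336, 329
F(109) mod 480 = 329


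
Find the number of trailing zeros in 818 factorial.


floor(818/5) = 163
floor(818/25) = 32
floor(818/125) = 6
floor(818/625) = 1
Total = 202

202 trailing zeros


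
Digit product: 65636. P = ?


6 × 5 × 6 × 3 × 6 = 3240


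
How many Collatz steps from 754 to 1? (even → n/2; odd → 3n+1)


754 → 377 → 1132 → 566 → 283 → 850 → 425 → 1276 → 638 → 319 → 958 → 479 → 1438 → 719 → 2158 → 1079 → 3238 → 1619 → 4858 → 2429 → 7288 → 3644 → 1822 → 911 → 2734 → 1367 → 4102 → 2051 → 6154 → 3077 → 9232 → 4616 → 2308 → 1154 → 577 → 1732 → 866 → 433 → 1300 → 650 → 325 → 976 → 488 → 244 → 122 → 61 → 184 → 92 → 46 → 23 → 70 → 35 → 106 → 53 → 160 → 80 → 40 → 20 → 10 → 5 → 16 → 8 → 4 → 2 → 1
Total steps = 64

64 steps


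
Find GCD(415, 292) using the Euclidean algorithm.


415 = 1 * 292 + 123
292 = 2 * 123 + 46
123 = 2 * 46 + 31
46 = 1 * 31 + 15
31 = 2 * 15 + 1
15 = 15 * 1 + 0
GCD = 1


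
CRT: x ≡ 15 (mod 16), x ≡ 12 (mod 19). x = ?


M = 16*19 = 304
M1 = M/16 = 19, M2 = M/19 = 16
M1^(-1) mod 16 = 11, M2^(-1) mod 19 = 6
x = 15*19*11 + 12*16*6 = 4287
4287 mod 304 = 31
Check: 31 mod 16 = 15 ✓, 31 mod 19 = 12 ✓

x ≡ 31 (mod 304)


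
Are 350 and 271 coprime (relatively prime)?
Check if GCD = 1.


Euclidean algorithm:
350 = 1 * 271 + 79
271 = 3 * 79 + 34
79 = 2 * 34 + 11
34 = 3 * 11 + 1
11 = 11 * 1 + 0
GCD(350, 271) = 1

Yes, coprime (GCD = 1)


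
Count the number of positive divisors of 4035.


4035 = 3^1 × 5^1 × 269^1
d(4035) = (1+1) × (1+1) × (1+1) = 8

8 divisors


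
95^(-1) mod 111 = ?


Use the extended Euclidean algorithm on (111, 95); each row r = 111*s + 95*t:
r=111, s=1, t=0
r=95, s=0, t=1
q=1: r=16, s=1, t=-1   [111*(1) + 95*(-1) = 16]
q=5: r=15, s=-5, t=6   [111*(-5) + 95*(6) = 15]
q=1: r=1, s=6, t=-7   [111*(6) + 95*(-7) = 1]
q=15: r=0, s=-95, t=111   [111*(-95) + 95*(111) = 0]
GCD = 1 with t = -7, so 95*(-7) ≡ 1 (mod 111)
Inverse = -7 mod 111 = 104
Check: 95 * 104 = 9880 ≡ 1 (mod 111)

95^(-1) ≡ 104 (mod 111)


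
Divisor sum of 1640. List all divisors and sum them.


Divisors of 1640: 1, 2, 4, 5, 8, 10, 20, 40, 41, 82, 164, 205, 328, 410, 820, 1640
Sum = 1 + 2 + 4 + 5 + 8 + 10 + 20 + 40 + 41 + 82 + 164 + 205 + 328 + 410 + 820 + 1640 = 3780

σ(1640) = 3780


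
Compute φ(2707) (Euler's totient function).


2707 = 2707
Prime factors: 2707
φ(2707) = 2707 × (1-1/2707)
= 2707 × 2706/2707 = 2706

φ(2707) = 2706


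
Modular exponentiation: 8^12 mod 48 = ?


8^1 mod 48 = 8
8^2 mod 48 = 16
8^3 mod 48 = 32
8^4 mod 48 = 16
8^5 mod 48 = 32
8^6 mod 48 = 16
8^7 mod 48 = 32
8^8 mod 48 = 16
8^9 mod 48 = 32
8^10 mod 48 = 16
8^11 mod 48 = 32
8^12 mod 48 = 16


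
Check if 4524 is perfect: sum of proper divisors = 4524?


Proper divisors of 4524: 1, 2, 3, 4, 6, 12, 13, 26, 29, 39, 52, 58, 78, 87, 116, 156, 174, 348, 377, 754, 1131, 1508, 2262
Sum = 1 + 2 + 3 + 4 + 6 + 12 + 13 + 26 + 29 + 39 + 52 + 58 + 78 + 87 + 116 + 156 + 174 + 348 + 377 + 754 + 1131 + 1508 + 2262 = 7236

No, 4524 is not perfect (7236 ≠ 4524)
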